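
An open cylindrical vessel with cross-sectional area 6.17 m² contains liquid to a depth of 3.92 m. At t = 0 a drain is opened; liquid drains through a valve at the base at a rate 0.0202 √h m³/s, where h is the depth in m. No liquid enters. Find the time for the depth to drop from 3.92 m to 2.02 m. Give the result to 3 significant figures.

341 s

A dh/dt = −Q_out = −0.0202 √h.
Separate and integrate: 2(√h − √h₀) = −(0.0202/A) t.
t = 2A(√h₀ − √h)/0.0202 = 2·6.17·(√3.92 − √2.02)/0.0202
  = 12.340 × (1.9799 − 1.4213) / 0.0202 = 341.26 s.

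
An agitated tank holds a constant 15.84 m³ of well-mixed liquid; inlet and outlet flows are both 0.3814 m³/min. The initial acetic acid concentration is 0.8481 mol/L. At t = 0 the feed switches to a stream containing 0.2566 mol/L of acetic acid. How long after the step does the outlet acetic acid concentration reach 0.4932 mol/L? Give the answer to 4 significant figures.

Species balance on the tank: V dC/dt = Q(C_in − C), so τ = V/Q = 41.5312 min.
C(t) = C_in + (C₀ − C_in) e^(−t/τ). Set C = 0.4932 and solve for t:
e^(−t/τ) = (C − C_in)/(C₀ − C_in) = (0.4932 − 0.2566)/(0.8481 − 0.2566) = 0.400000
t = −τ ln(…) = 41.5312 × 0.916291 = 38.0547 min.

38.05 min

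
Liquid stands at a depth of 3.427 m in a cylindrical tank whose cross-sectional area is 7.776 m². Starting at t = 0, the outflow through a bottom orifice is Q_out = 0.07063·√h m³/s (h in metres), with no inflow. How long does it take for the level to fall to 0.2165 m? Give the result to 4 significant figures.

A dh/dt = −Q_out = −0.07063 √h.
∫ h^(−1/2) dh = −(0.07063/A) ∫ dt, giving 2√h = 2√h₀ − (0.07063/A) t.
t = 2A(√h₀ − √h)/0.07063 = 2·7.776·(√3.427 − √0.2165)/0.07063
  = 15.5520 × (1.85122 − 0.465296) / 0.07063 = 305.165 s.

305.2 s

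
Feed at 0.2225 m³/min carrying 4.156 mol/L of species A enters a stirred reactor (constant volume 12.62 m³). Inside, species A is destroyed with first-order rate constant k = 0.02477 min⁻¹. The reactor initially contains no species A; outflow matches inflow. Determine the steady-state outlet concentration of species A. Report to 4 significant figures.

V dC/dt = Q(C_in − C) − k V C.
Steady state (dC/dt = 0): C_ss = Q C_in/(Q + kV) = C_in/(1 + kV/Q).
C_ss = 0.2225·4.156/(0.2225 + 0.02477·12.62) = 0.924710/0.535097 = 1.72812 mol/L.

1.728 mol/L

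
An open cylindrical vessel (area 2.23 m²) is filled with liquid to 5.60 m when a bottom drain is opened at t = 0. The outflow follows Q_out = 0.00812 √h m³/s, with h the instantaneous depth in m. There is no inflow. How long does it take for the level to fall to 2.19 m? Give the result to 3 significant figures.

A dh/dt = −Q_out = −0.00812 √h.
Separate and integrate: 2(√h − √h₀) = −(0.00812/A) t.
t = 2A(√h₀ − √h)/0.00812 = 2·2.23·(√5.60 − √2.19)/0.00812
  = 4.4600 × (2.3664 − 1.4799) / 0.00812 = 486.96 s.

487 s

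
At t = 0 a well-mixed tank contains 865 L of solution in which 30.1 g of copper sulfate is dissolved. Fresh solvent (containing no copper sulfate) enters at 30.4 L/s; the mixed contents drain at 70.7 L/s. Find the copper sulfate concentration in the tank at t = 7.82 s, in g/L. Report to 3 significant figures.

Let m(t) be the amount of copper sulfate. Volume: V(t) = V₀ + (Q_in − Q_out) t = 865 − 40.300 t; V(7.82) = 549.85 L.
No copper sulfate enters, so dm/dt = −Q_out · (m/V).
Separate: dm/m = −Q_out dt/V(t) ⇒ ln(m/m₀) = −(Q_out/(Q_in−Q_out)) ln(V/V₀).
m = m₀ (V₀/V)^(Q_out/(Q_in−Q_out)) = 30.1 × (865/549.85)^(-1.7543) = 13.595 g.
C = m/V = 13.595/549.85 = 0.024724 g/L.

0.0247 g/L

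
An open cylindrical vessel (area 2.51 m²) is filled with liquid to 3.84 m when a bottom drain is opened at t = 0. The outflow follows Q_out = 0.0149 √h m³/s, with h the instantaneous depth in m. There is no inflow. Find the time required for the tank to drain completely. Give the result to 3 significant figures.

660 s

Unsteady balance on liquid volume: A dh/dt = −0.0149 √h.
This is separable: 2 d(√h)/dt = −0.0149/A, so √h = √h₀ − (0.0149/(2A)) t.
Tank is empty when √h = 0: t_empty = 2A√h₀/0.0149.
t_empty = 2·2.51·√3.84/0.0149 = 5.0200·1.9596/0.0149 = 660.21 s.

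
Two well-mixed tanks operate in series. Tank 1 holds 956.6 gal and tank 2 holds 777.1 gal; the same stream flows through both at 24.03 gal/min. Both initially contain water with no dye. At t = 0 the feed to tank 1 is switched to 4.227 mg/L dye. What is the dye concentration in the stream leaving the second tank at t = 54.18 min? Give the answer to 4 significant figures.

1.877 mg/L

Time constants: τᵢ = Vᵢ/Q for each well-mixed tank.
τ₁ = 956.6/24.03 = 39.8086 min; τ₂ = 777.1/24.03 = 32.3387 min.
Tank 1: C₁ = C_in(1 − e^(−t/τ₁)). Tank 2 (τ₁ ≠ τ₂): C₂ = C_in[1 − (τ₁ e^(−t/τ₁) − τ₂ e^(−t/τ₂))/(τ₁ − τ₂)].
At t = 54.18: e^(−t/τ₁) = 0.256401, e^(−t/τ₂) = 0.187235.
C₂ = 4.227·[1 − (39.8086·0.256401 − 32.3387·0.187235)/(7.46983)] = 4.227·0.444164 = 1.87748 mg/L.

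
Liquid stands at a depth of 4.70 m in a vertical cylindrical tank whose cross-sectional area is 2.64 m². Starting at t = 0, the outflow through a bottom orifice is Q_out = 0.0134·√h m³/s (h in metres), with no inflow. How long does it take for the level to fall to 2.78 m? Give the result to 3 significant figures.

Mass balance (ρ constant): A dh/dt = −0.0134 √h.
∫ h^(−1/2) dh = −(0.0134/A) ∫ dt, giving 2√h = 2√h₀ − (0.0134/A) t.
t = 2A(√h₀ − √h)/0.0134 = 2·2.64·(√4.70 − √2.78)/0.0134
  = 5.2800 × (2.1679 − 1.6673) / 0.0134 = 197.26 s.

197 s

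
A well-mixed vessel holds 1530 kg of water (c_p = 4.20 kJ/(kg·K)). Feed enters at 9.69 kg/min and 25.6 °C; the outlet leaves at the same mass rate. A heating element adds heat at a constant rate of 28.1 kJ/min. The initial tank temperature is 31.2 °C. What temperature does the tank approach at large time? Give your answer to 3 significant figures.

M c_p dT/dt = ṁ c_p (T_in − T) + Q̇.
At steady state dT/dt = 0 ⇒ T_ss = T_in + Q̇/(ṁ c_p) = 25.6 + 28.1/(9.69·4.20) = 26.290 °C.

26.3 °C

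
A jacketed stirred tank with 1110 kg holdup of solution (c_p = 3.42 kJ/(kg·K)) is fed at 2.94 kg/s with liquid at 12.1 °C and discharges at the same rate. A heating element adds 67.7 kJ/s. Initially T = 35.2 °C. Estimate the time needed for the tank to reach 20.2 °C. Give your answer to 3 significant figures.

M c_p dT/dt = ṁ c_p (T_in − T) + Q̇.
τ = M/ṁ = 377.55 s; T_ss = T_in + Q̇/(ṁ c_p) = 18.833 °C.
T(t) = T_ss + (T₀ − T_ss) e^(−t/τ). Set T = 20.2:
e^(−t/τ) = (20.2 − 18.833)/(35.2 − 18.833) = 0.083516
t = −377.55 · ln(0.083516) = 937.35 s.

937 s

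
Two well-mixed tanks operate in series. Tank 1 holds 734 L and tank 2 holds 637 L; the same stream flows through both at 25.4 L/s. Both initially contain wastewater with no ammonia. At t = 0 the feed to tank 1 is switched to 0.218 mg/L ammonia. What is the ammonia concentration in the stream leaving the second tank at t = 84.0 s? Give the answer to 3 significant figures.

0.178 mg/L

Time constants: τᵢ = Vᵢ/Q for each well-mixed tank.
τ₁ = 734/25.4 = 28.898 s; τ₂ = 637/25.4 = 25.079 s.
Tank 1: C₁ = C_in(1 − e^(−t/τ₁)). Tank 2 (τ₁ ≠ τ₂): C₂ = C_in[1 − (τ₁ e^(−t/τ₁) − τ₂ e^(−t/τ₂))/(τ₁ − τ₂)].
At t = 84.0: e^(−t/τ₁) = 0.054650, e^(−t/τ₂) = 0.035104.
C₂ = 0.218·[1 − (28.898·0.054650 − 25.079·0.035104)/(3.8189)] = 0.218·0.81699 = 0.17810 mg/L.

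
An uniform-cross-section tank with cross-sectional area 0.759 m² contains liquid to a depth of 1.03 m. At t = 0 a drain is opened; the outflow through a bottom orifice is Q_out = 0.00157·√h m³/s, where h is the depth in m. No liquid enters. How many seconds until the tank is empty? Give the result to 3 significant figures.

Volume balance on the tank: A dh/dt = −0.00157 √h.
∫ h^(−1/2) dh = −(0.00157/A) ∫ dt, giving 2√h = 2√h₀ − (0.00157/A) t.
Tank is empty when √h = 0: t_empty = 2A√h₀/0.00157.
t_empty = 2·0.759·√1.03/0.00157 = 1.5180·1.0149/0.00157 = 981.27 s.

981 s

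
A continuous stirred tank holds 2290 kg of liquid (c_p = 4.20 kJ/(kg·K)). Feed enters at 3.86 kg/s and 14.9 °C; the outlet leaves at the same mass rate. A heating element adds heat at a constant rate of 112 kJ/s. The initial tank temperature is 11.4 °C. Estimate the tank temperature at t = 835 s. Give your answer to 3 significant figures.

19.3 °C

First-law balance (no shaft work): M c_p dT/dt = ṁ c_p (T_in − T) + 112.
τ = M/ṁ = 593.26 s; T_ss = T_in + Q̇/(ṁ c_p) = 14.9 + 112/(3.86·4.20) = 21.808 °C.
T approaches T_ss exponentially: T(t) = T_ss + (T₀ − T_ss) e^(−t/τ).
T(835) = 21.808 + (-10.408)·e^(−835/593.26) = 21.808 + (-10.408)·0.24476 = 19.261 °C.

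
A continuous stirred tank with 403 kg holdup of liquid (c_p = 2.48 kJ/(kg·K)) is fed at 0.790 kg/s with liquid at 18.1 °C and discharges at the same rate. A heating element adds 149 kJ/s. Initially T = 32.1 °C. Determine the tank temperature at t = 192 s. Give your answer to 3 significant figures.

51.6 °C

M c_p dT/dt = ṁ c_p (T_in − T) + Q̇.
τ = M/ṁ = 510.13 s; T_ss = T_in + Q̇/(ṁ c_p) = 18.1 + 149/(0.790·2.48) = 94.151 °C.
This is linear first-order; T(t) = T_ss + (T₀ − T_ss) e^(−t/τ).
T(192) = 94.151 + (-62.051)·e^(−192/510.13) = 94.151 + (-62.051)·0.68634 = 51.563 °C.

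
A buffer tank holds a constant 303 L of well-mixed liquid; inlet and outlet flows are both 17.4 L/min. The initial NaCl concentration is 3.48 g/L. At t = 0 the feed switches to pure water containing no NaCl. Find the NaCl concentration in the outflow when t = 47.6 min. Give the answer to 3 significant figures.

Unsteady species balance (constant V, well mixed): V dC/dt = Q(C_in − C).
Time constant τ = V/Q = 303/17.4 = 17.414 min.
C approaches C_in exponentially: C(t) = C_in + (C₀ − C_in) e^(−t/τ).
C(47.6) = 0 + (3.48 − 0)·e^(−47.6/17.414) = 0 + (3.4800)·0.064994 = 0.22618 g/L.

0.226 g/L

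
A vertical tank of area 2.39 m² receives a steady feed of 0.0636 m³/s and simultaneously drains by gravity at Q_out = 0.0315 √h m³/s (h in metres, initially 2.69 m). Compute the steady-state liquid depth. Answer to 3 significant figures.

4.08 m

A dh/dt = Q_in − 0.0315 √h. Steady state requires inflow = outflow:
Q_in = 0.0315 √h_ss ⇒ √h_ss = 0.0636/0.0315 = 2.0190.
h_ss = 2.0190² = 4.0766 m. (Since h₀ = 2.69 m < h_ss, the level will rise toward this value.)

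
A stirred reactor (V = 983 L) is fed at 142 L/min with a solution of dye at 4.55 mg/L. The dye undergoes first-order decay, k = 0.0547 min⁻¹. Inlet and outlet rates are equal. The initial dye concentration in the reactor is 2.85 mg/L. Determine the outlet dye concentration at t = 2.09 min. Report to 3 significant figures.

3.00 mg/L

V dC/dt = Q(C_in − C) − k V C.
This is linear with rate a = Q/V + k = 0.19916 min⁻¹.
C_ss = Q C_in/(Q + kV) = 3.3003 mg/L; C(t) = C_ss + (C₀ − C_ss) e^(−a t).
C(2.09) = 3.3003 + (-0.45030)·e^(−0.19916·2.09) = 3.3003 + (-0.45030)·0.65952 = 3.0033 mg/L.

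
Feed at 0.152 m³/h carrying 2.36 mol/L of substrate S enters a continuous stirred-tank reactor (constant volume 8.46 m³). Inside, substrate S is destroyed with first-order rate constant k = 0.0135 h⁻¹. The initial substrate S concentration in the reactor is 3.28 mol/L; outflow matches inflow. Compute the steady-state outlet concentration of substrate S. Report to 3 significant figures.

1.35 mol/L

V dC/dt = Q(C_in − C) − k V C.
At steady state: 0 = Q C_in − (Q + kV) C_ss, so C_ss = Q C_in/(Q + kV).
C_ss = 0.152·2.36/(0.152 + 0.0135·8.46) = 0.35872/0.26621 = 1.3475 mol/L.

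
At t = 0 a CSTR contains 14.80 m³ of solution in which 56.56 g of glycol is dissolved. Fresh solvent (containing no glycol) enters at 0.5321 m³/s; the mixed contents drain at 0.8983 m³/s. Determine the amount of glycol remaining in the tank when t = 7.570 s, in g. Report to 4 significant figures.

Let m(t) be the amount of glycol. Volume: V(t) = V₀ + (Q_in − Q_out) t = 14.80 − 0.366200 t; V(7.570) = 12.0279 m³.
Solute balance: dm/dt = 0 − Q_out C = −Q_out m/V(t).
Separate: dm/m = −Q_out dt/V(t) ⇒ ln(m/m₀) = −(Q_out/(Q_in−Q_out)) ln(V/V₀).
m = m₀ (V₀/V)^(Q_out/(Q_in−Q_out)) = 56.56 × (14.80/12.0279)^(-2.45303) = 34.0061 g.

34.01 g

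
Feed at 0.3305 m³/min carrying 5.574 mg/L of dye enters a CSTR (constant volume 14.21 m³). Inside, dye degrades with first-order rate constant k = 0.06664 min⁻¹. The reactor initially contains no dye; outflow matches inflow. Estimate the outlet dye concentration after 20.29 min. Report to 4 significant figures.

1.209 mg/L

V dC/dt = Q(C_in − C) − k V C.
dC/dt = (Q/V) C_in − (Q/V + k) C; effective rate a = Q/V + k = 0.0232583 + 0.06664 = 0.0898983 min⁻¹.
C_ss = Q C_in/(Q + kV) = 1.44209 mg/L; C(t) = C_ss + (C₀ − C_ss) e^(−a t).
C(20.29) = 1.44209 + (-1.44209)·e^(−0.0898983·20.29) = 1.44209 + (-1.44209)·0.161373 = 1.20938 mg/L.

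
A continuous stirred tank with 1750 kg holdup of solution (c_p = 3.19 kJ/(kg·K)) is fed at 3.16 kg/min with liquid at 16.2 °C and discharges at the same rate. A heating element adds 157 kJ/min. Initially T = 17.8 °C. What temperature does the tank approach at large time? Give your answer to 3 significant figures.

31.8 °C

Unsteady energy balance on the tank contents: M c_p dT/dt = ṁ c_p (T_in − T) + 157.
At steady state dT/dt = 0 ⇒ T_ss = T_in + Q̇/(ṁ c_p) = 16.2 + 157/(3.16·3.19) = 31.775 °C.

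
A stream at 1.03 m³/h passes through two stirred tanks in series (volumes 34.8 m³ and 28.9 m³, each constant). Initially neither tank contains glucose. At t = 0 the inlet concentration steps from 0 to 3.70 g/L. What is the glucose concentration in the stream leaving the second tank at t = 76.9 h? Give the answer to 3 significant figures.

2.63 g/L

Time constants: τᵢ = Vᵢ/Q for each well-mixed tank.
τ₁ = 34.8/1.03 = 33.786 h; τ₂ = 28.9/1.03 = 28.058 h.
Solving the cascade with C₁(0)=C₂(0)=0 gives C₂(t) = C_in[1 − (τ₁ e^(−t/τ₁) − τ₂ e^(−t/τ₂))/(τ₁ − τ₂)].
At t = 76.9: e^(−t/τ₁) = 0.10269, e^(−t/τ₂) = 0.064523.
C₂ = 3.70·[1 − (33.786·0.10269 − 28.058·0.064523)/(5.7282)] = 3.70·0.71037 = 2.6284 g/L.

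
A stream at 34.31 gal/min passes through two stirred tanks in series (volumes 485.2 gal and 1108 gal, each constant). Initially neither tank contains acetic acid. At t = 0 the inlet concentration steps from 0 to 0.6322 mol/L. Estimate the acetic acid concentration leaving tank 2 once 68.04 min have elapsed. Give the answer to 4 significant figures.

0.4994 mol/L

Time constants: τᵢ = Vᵢ/Q for each well-mixed tank.
τ₁ = 485.2/34.31 = 14.1416 min; τ₂ = 1108/34.31 = 32.2938 min.
Tank 1: C₁ = C_in(1 − e^(−t/τ₁)). Tank 2 (τ₁ ≠ τ₂): C₂ = C_in[1 − (τ₁ e^(−t/τ₁) − τ₂ e^(−t/τ₂))/(τ₁ − τ₂)].
At t = 68.04: e^(−t/τ₁) = 0.00813711, e^(−t/τ₂) = 0.121614.
C₂ = 0.6322·[1 − (14.1416·0.00813711 − 32.2938·0.121614)/(-18.1521)] = 0.6322·0.789981 = 0.499426 mol/L.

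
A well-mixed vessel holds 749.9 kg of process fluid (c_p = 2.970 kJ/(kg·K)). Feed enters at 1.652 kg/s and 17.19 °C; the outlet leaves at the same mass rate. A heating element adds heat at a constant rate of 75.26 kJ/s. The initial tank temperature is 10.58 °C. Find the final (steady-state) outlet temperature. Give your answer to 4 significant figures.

32.53 °C

First-law balance (no shaft work): M c_p dT/dt = ṁ c_p (T_in − T) + 75.26.
At steady state dT/dt = 0 ⇒ T_ss = T_in + Q̇/(ṁ c_p) = 17.19 + 75.26/(1.652·2.970) = 32.5290 °C.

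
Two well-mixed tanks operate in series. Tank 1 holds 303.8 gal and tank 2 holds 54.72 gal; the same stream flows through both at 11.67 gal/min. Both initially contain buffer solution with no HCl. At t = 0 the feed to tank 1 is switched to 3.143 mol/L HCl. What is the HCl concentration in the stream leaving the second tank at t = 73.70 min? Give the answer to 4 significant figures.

Time constants: τᵢ = Vᵢ/Q for each well-mixed tank.
τ₁ = 303.8/11.67 = 26.0326 min; τ₂ = 54.72/11.67 = 4.68895 min.
Solving the cascade with C₁(0)=C₂(0)=0 gives C₂(t) = C_in[1 − (τ₁ e^(−t/τ₁) − τ₂ e^(−t/τ₂))/(τ₁ − τ₂)].
At t = 73.70: e^(−t/τ₁) = 0.0589498, e^(−t/τ₂) = 1.49224e-07.
C₂ = 3.143·[1 − (26.0326·0.0589498 − 4.68895·1.49224e-07)/(21.3436)] = 3.143·0.928100 = 2.91702 mol/L.

2.917 mol/L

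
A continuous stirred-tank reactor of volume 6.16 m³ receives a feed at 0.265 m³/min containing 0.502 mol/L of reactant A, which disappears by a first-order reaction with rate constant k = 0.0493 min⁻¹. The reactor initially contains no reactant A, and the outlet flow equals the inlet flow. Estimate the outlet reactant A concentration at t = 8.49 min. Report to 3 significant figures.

Species balance: V dC/dt = Q C_in − Q C − k V C.
This is linear with rate a = Q/V + k = 0.092319 min⁻¹.
C_ss = Q C_in/(Q + kV) = 0.23392 mol/L; C(t) = C_ss + (C₀ − C_ss) e^(−a t).
C(8.49) = 0.23392 + (-0.23392)·e^(−0.092319·8.49) = 0.23392 + (-0.23392)·0.45667 = 0.12710 mol/L.

0.127 mol/L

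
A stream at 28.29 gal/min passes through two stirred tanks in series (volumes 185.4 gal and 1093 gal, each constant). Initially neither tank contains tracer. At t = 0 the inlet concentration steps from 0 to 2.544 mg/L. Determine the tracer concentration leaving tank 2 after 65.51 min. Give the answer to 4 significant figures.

1.982 mg/L

Each tank obeys Vᵢ dCᵢ/dt = Q(Cᵢ₋₁ − Cᵢ), so τᵢ = Vᵢ/Q.
τ₁ = 185.4/28.29 = 6.55355 min; τ₂ = 1093/28.29 = 38.6356 min.
Solving the cascade with C₁(0)=C₂(0)=0 gives C₂(t) = C_in[1 − (τ₁ e^(−t/τ₁) − τ₂ e^(−t/τ₂))/(τ₁ − τ₂)].
At t = 65.51: e^(−t/τ₁) = 4.55771e-05, e^(−t/τ₂) = 0.183491.
C₂ = 2.544·[1 − (6.55355·4.55771e-05 − 38.6356·0.183491)/(-32.0820)] = 2.544·0.779035 = 1.98187 mg/L.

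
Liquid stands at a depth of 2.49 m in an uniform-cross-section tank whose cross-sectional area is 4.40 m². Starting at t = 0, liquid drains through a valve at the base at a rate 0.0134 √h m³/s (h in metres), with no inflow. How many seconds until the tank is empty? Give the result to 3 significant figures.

1040 s

With no inflow, A dh/dt = −0.0134 √h.
∫ h^(−1/2) dh = −(0.0134/A) ∫ dt, giving 2√h = 2√h₀ − (0.0134/A) t.
Set h = 0: 2√h₀ = (0.0134/A) t_empty ⇒ t_empty = 2A√h₀/0.0134.
t_empty = 2·4.40·√2.49/0.0134 = 8.8000·1.5780/0.0134 = 1036.3 s.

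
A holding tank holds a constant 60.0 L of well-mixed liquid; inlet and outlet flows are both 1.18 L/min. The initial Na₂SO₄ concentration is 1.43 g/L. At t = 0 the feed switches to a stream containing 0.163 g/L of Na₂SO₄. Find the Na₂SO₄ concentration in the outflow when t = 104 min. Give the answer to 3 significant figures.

Unsteady species balance (constant V, well mixed): V dC/dt = Q(C_in − C).
So dC/dt = (C_in − C)/τ with τ = V/Q = 60.0/1.18 = 50.847 min.
Integrating: C(t) = C_in + (C₀ − C_in) e^(−t/τ).
C(104) = 0.163 + (1.43 − 0.163)·e^(−104/50.847) = 0.163 + (1.2670)·0.12934 = 0.32687 g/L.

0.327 g/L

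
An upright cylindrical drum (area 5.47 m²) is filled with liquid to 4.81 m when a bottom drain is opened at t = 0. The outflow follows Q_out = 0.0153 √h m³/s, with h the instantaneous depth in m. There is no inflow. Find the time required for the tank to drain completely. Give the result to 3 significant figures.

Unsteady balance on liquid volume: A dh/dt = −0.0153 √h.
Separate and integrate: 2(√h − √h₀) = −(0.0153/A) t.
Tank is empty when √h = 0: t_empty = 2A√h₀/0.0153.
t_empty = 2·5.47·√4.81/0.0153 = 10.940·2.1932/0.0153 = 1568.2 s.

1570 s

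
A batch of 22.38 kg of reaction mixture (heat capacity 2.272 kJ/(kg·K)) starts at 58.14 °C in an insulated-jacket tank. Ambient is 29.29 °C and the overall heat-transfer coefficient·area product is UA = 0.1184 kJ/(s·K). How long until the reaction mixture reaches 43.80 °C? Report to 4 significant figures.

295.2 s

Energy balance: M c_p dT/dt = −UA(T − T_amb).
τ = M c_p/UA = 429.454 s; T_ss = T_amb = 29.2900 °C.
T(t) = T_ss + (T₀ − T_ss)e^(−t/τ); set T = 43.80:
t = −τ ln[(T − T_ss)/(T₀ − T_ss)] = −429.454 · ln(0.502946) = 295.152 s.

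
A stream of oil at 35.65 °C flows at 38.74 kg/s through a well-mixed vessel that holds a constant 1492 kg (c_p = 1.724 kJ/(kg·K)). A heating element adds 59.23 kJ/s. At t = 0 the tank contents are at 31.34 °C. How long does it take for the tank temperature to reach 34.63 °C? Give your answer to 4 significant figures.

38.61 s

Unsteady energy balance on the tank contents: M c_p dT/dt = ṁ c_p (T_in − T) + 59.23.
τ = M/ṁ = 38.5132 s; T_ss = T_in + Q̇/(ṁ c_p) = 36.5368 °C.
T(t) = T_ss + (T₀ − T_ss) e^(−t/τ). Set T = 34.63:
e^(−t/τ) = (34.63 − 36.5368)/(31.34 − 36.5368) = 0.366923
t = −38.5132 · ln(0.366923) = 38.6134 s.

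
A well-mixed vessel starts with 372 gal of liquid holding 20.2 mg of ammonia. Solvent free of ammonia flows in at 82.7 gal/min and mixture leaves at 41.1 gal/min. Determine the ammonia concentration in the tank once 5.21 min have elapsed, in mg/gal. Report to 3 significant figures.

Let m(t) be the amount of ammonia. Volume: V(t) = V₀ + (Q_in − Q_out) t = 372 + 41.600 t; V(5.21) = 588.74 gal.
No ammonia enters, so dm/dt = −Q_out · (m/V).
Separate: dm/m = −Q_out dt/V(t) ⇒ ln(m/m₀) = −(Q_out/(Q_in−Q_out)) ln(V/V₀).
m = m₀ (V₀/V)^(Q_out/(Q_in−Q_out)) = 20.2 × (372/588.74)^(0.98798) = 12.834 mg.
C = m/V = 12.834/588.74 = 0.021800 mg/gal.

0.0218 mg/gal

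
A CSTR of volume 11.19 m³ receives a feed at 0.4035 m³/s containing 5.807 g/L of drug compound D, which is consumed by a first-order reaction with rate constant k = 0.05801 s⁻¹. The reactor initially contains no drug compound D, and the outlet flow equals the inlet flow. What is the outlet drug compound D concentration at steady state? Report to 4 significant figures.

2.226 g/L

V dC/dt = Q(C_in − C) − k V C.
At steady state: 0 = Q C_in − (Q + kV) C_ss, so C_ss = Q C_in/(Q + kV).
C_ss = 0.4035·5.807/(0.4035 + 0.05801·11.19) = 2.34312/1.05263 = 2.22597 g/L.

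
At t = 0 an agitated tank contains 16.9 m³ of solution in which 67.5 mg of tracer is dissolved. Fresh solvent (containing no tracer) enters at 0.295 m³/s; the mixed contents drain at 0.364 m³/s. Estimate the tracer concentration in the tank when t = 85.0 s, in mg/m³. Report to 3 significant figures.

0.646 mg/m³

Let m(t) be the amount of tracer. Volume: V(t) = V₀ + (Q_in − Q_out) t = 16.9 − 0.069000 t; V(85.0) = 11.035 m³.
Solute balance: dm/dt = 0 − Q_out C = −Q_out m/V(t).
dm/m = −Q_out dt/(V₀ − 0.069000 t); integrating gives ln(m/m₀) = −(Q_out/(Q_in−Q_out)) ln(V/V₀).
m = m₀ (V₀/V)^(Q_out/(Q_in−Q_out)) = 67.5 × (16.9/11.035)^(-5.2754) = 7.1246 mg.
C = m/V = 7.1246/11.035 = 0.64563 mg/m³.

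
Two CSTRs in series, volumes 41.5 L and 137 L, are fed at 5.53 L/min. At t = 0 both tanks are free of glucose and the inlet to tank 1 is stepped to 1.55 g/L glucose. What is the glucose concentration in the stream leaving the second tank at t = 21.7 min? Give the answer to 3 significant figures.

Species balance on tank i: dCᵢ/dt = (Cᵢ₋₁ − Cᵢ)/τᵢ with τᵢ = Vᵢ/Q.
τ₁ = 41.5/5.53 = 7.5045 min; τ₂ = 137/5.53 = 24.774 min.
Solving the cascade with C₁(0)=C₂(0)=0 gives C₂(t) = C_in[1 − (τ₁ e^(−t/τ₁) − τ₂ e^(−t/τ₂))/(τ₁ − τ₂)].
At t = 21.7: e^(−t/τ₁) = 0.055488, e^(−t/τ₂) = 0.41648.
C₂ = 1.55·[1 − (7.5045·0.055488 − 24.774·0.41648)/(-17.269)] = 1.55·0.42665 = 0.66131 g/L.

0.661 g/L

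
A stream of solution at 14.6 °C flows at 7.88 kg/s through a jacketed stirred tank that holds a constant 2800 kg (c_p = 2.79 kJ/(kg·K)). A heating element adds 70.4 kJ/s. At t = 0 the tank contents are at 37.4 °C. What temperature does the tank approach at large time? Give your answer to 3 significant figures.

Unsteady energy balance on the tank contents: M c_p dT/dt = ṁ c_p (T_in − T) + 70.4.
At steady state dT/dt = 0 ⇒ T_ss = T_in + Q̇/(ṁ c_p) = 14.6 + 70.4/(7.88·2.79) = 17.802 °C.

17.8 °C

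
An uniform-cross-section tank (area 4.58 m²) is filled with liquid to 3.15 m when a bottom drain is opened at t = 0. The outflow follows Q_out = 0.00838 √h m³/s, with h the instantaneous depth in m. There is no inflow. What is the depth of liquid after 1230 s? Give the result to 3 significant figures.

A dh/dt = −Q_out = −0.00838 √h.
Separate and integrate: 2(√h − √h₀) = −(0.00838/A) t.
√h = √3.15 − 0.00838·1230/(2·4.58) = 1.7748 − 1.1253 = 0.64956.
h = 0.64956² = 0.42193 m.

0.422 m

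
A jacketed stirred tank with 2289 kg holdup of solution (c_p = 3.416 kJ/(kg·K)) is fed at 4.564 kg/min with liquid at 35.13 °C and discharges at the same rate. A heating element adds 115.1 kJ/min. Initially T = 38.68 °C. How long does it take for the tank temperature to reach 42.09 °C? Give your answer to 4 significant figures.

1106 min

Unsteady energy balance on the tank contents: M c_p dT/dt = ṁ c_p (T_in − T) + 115.1.
τ = M/ṁ = 501.534 min; T_ss = T_in + Q̇/(ṁ c_p) = 42.5126 °C.
T(t) = T_ss + (T₀ − T_ss) e^(−t/τ). Set T = 42.09:
e^(−t/τ) = (42.09 − 42.5126)/(38.68 − 42.5126) = 0.110274
t = −501.534 · ln(0.110274) = 1105.77 min.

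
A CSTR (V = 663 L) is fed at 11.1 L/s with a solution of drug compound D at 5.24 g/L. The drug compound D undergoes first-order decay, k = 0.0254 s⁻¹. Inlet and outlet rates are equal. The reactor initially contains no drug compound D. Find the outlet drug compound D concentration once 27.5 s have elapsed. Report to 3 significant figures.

Species balance: V dC/dt = Q C_in − Q C − k V C.
This is linear with rate a = Q/V + k = 0.042142 s⁻¹.
C_ss = Q C_in/(Q + kV) = 2.0817 g/L; C(t) = C_ss + (C₀ − C_ss) e^(−a t).
C(27.5) = 2.0817 + (-2.0817)·e^(−0.042142·27.5) = 2.0817 + (-2.0817)·0.31383 = 1.4284 g/L.

1.43 g/L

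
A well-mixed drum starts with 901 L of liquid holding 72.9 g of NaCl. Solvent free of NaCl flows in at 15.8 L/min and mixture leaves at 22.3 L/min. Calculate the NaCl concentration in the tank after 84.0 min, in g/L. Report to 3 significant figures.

Total volume: dV/dt = Q_in − Q_out = -6.5000 L/min, so V(t) = 901 − 6.5000 t and V(84.0) = 355.00 L.
Species balance (pure solvent in): dm/dt = −Q_out · m/V(t).
dm/m = −Q_out dt/(V₀ − 6.5000 t); integrating gives ln(m/m₀) = −(Q_out/(Q_in−Q_out)) ln(V/V₀).
m = m₀ (V₀/V)^(Q_out/(Q_in−Q_out)) = 72.9 × (901/355.00)^(-3.4308) = 2.9853 g.
C = m/V = 2.9853/355.00 = 0.0084094 g/L.

0.00841 g/L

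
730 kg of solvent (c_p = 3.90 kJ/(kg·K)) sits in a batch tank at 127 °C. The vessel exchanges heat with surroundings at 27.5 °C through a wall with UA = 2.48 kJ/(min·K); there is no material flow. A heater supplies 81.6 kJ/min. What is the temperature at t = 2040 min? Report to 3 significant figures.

71.7 °C

M c_p dT/dt = −UA(T − T_amb) + Q̇.
dT/dt = (T_ss − T)/τ with T_ss = T_amb + Q̇/UA = 27.5 + 81.6/2.48 = 60.403 °C, τ = M c_p/UA = 730·3.90/2.48 = 1148.0 min.
Integrating: T(t) = T_ss + (T₀ − T_ss) e^(−t/τ).
T(2040) = 60.403 + (66.597)·0.16914 = 71.667 °C.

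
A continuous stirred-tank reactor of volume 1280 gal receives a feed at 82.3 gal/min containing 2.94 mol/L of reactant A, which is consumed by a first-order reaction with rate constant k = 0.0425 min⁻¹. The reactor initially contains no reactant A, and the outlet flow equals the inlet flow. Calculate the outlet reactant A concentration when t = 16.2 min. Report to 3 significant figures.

1.46 mol/L

Accumulation = in − out − consumed: V dC/dt = Q C_in − Q C − k V C.
dC/dt = (Q/V) C_in − (Q/V + k) C; effective rate a = Q/V + k = 0.064297 + 0.0425 = 0.10680 min⁻¹.
C_ss = Q C_in/(Q + kV) = 1.7700 mol/L; C(t) = C_ss + (C₀ − C_ss) e^(−a t).
C(16.2) = 1.7700 + (-1.7700)·e^(−0.10680·16.2) = 1.7700 + (-1.7700)·0.17727 = 1.4563 mol/L.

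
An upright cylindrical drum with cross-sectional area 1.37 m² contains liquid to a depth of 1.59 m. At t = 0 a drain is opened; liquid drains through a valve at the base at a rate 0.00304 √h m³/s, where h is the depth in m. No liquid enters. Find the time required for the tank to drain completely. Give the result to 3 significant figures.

1140 s

Unsteady balance on liquid volume: A dh/dt = −0.00304 √h.
Separate and integrate: 2(√h − √h₀) = −(0.00304/A) t.
Set h = 0: 2√h₀ = (0.00304/A) t_empty ⇒ t_empty = 2A√h₀/0.00304.
t_empty = 2·1.37·√1.59/0.00304 = 2.7400·1.2610/0.00304 = 1136.5 s.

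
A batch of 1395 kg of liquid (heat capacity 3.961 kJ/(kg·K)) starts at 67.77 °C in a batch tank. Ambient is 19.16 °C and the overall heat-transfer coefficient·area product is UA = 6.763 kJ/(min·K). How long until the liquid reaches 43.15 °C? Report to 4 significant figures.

Lumped-capacitance energy balance: M c_p dT/dt = UA(T_amb − T).
τ = M c_p/UA = 817.033 min; T_ss = T_amb = 19.1600 °C.
T(t) = T_ss + (T₀ − T_ss)e^(−t/τ); set T = 43.15:
t = −τ ln[(T − T_ss)/(T₀ − T_ss)] = −817.033 · ln(0.493520) = 576.982 min.

577.0 min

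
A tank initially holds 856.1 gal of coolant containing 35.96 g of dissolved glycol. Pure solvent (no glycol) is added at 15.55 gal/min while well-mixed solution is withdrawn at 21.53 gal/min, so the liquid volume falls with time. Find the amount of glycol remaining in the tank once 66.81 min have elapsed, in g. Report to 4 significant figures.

3.740 g

Total volume: dV/dt = Q_in − Q_out = -5.98000 gal/min, so V(t) = 856.1 − 5.98000 t and V(66.81) = 456.576 gal.
Solute balance: dm/dt = 0 − Q_out C = −Q_out m/V(t).
Separate: dm/m = −Q_out dt/V(t) ⇒ ln(m/m₀) = −(Q_out/(Q_in−Q_out)) ln(V/V₀).
m = m₀ (V₀/V)^(Q_out/(Q_in−Q_out)) = 35.96 × (856.1/456.576)^(-3.60033) = 3.74014 g.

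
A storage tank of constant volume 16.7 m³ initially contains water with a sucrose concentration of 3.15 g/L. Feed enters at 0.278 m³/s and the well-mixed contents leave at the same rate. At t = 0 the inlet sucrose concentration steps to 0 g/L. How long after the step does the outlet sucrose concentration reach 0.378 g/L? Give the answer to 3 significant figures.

Unsteady species balance (constant V, well mixed): V dC/dt = Q(C_in − C), so τ = V/Q = 60.072 s.
C(t) = C_in + (C₀ − C_in) e^(−t/τ). Set C = 0.378 and solve for t:
e^(−t/τ) = (C − C_in)/(C₀ − C_in) = (0.378 − 0)/(3.15 − 0) = 0.12000
t = −τ ln(…) = 60.072 × 2.1203 = 127.37 s.

127 s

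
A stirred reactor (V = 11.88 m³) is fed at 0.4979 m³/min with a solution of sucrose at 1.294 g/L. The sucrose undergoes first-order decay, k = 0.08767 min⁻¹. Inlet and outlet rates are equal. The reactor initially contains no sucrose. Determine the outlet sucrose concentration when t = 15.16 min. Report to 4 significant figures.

V dC/dt = Q(C_in − C) − k V C.
This is linear with rate a = Q/V + k = 0.129581 min⁻¹.
C_ss = Q C_in/(Q + kV) = 0.418523 g/L; C(t) = C_ss + (C₀ − C_ss) e^(−a t).
C(15.16) = 0.418523 + (-0.418523)·e^(−0.129581·15.16) = 0.418523 + (-0.418523)·0.140234 = 0.359832 g/L.

0.3598 g/L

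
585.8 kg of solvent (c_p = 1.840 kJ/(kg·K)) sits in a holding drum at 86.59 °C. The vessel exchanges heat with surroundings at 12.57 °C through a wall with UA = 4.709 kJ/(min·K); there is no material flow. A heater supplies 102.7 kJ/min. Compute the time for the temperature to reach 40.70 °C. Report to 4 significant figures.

483.3 min

M c_p dT/dt = −UA(T − T_amb) + Q̇.
τ = M c_p/UA = 228.896 min; T_ss = T_amb + Q̇/UA = 12.57 + 102.7/4.709 = 34.3793 °C.
T(t) = T_ss + (T₀ − T_ss)e^(−t/τ); set T = 40.70:
t = −τ ln[(T − T_ss)/(T₀ − T_ss)] = −228.896 · ln(0.121061) = 483.305 min.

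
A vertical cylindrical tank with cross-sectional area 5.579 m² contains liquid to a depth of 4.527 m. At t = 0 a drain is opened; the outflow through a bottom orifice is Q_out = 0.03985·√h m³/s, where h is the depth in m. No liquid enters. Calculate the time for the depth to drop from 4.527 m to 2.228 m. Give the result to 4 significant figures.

A dh/dt = −Q_out = −0.03985 √h.
∫ h^(−1/2) dh = −(0.03985/A) ∫ dt, giving 2√h = 2√h₀ − (0.03985/A) t.
t = 2A(√h₀ − √h)/0.03985 = 2·5.579·(√4.527 − √2.228)/0.03985
  = 11.1580 × (2.12767 − 1.49265) / 0.03985 = 177.807 s.

177.8 s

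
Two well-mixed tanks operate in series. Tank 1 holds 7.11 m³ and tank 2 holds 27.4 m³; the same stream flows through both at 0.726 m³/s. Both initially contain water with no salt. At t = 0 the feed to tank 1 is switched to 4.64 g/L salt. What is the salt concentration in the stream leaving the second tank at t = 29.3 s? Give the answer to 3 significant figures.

Time constants: τᵢ = Vᵢ/Q for each well-mixed tank.
τ₁ = 7.11/0.726 = 9.7934 s; τ₂ = 27.4/0.726 = 37.741 s.
Solving the cascade with C₁(0)=C₂(0)=0 gives C₂(t) = C_in[1 − (τ₁ e^(−t/τ₁) − τ₂ e^(−t/τ₂))/(τ₁ − τ₂)].
At t = 29.3: e^(−t/τ₁) = 0.050196, e^(−t/τ₂) = 0.46009.
C₂ = 4.64·[1 − (9.7934·0.050196 − 37.741·0.46009)/(-27.948)] = 4.64·0.39628 = 1.8387 g/L.

1.84 g/L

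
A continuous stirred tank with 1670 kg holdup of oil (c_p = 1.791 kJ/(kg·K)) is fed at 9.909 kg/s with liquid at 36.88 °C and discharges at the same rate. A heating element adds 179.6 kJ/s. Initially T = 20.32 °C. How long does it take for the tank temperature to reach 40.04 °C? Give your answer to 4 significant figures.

226.5 s

M c_p dT/dt = ṁ c_p (T_in − T) + Q̇.
τ = M/ṁ = 168.534 s; T_ss = T_in + Q̇/(ṁ c_p) = 47.0000 °C.
T(t) = T_ss + (T₀ − T_ss) e^(−t/τ). Set T = 40.04:
e^(−t/τ) = (40.04 − 47.0000)/(20.32 − 47.0000) = 0.260870
t = −168.534 · ln(0.260870) = 226.464 s.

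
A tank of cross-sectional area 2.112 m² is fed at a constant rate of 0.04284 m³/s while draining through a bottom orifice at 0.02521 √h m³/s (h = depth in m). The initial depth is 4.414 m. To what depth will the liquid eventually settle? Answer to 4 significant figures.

Accumulation of liquid (constant cross-section A): A dh/dt = Q_in − 0.02521 √h. At steady state dh/dt = 0:
Q_in = 0.02521 √h_ss ⇒ √h_ss = 0.04284/0.02521 = 1.69933.
h_ss = 1.69933² = 2.88771 m. (Since h₀ = 4.414 m > h_ss, the level will fall toward this value.)

2.888 m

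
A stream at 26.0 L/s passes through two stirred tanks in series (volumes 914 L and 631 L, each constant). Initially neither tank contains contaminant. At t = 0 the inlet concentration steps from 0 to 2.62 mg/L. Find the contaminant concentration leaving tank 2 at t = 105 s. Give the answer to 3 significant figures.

2.27 mg/L

Each tank obeys Vᵢ dCᵢ/dt = Q(Cᵢ₋₁ − Cᵢ), so τᵢ = Vᵢ/Q.
τ₁ = 914/26.0 = 35.154 s; τ₂ = 631/26.0 = 24.269 s.
Tank 1: C₁ = C_in(1 − e^(−t/τ₁)). Tank 2 (τ₁ ≠ τ₂): C₂ = C_in[1 − (τ₁ e^(−t/τ₁) − τ₂ e^(−t/τ₂))/(τ₁ − τ₂)].
At t = 105: e^(−t/τ₁) = 0.050445, e^(−t/τ₂) = 0.013214.
C₂ = 2.62·[1 − (35.154·0.050445 − 24.269·0.013214)/(10.885)] = 2.62·0.86654 = 2.2703 mg/L.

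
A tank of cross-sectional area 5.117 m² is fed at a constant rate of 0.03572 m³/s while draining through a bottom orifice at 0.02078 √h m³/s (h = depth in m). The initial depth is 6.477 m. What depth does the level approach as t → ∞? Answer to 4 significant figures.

2.955 m

Accumulation of liquid (constant cross-section A): A dh/dt = Q_in − 0.02078 √h. At steady state dh/dt = 0:
Q_in = 0.02078 √h_ss ⇒ √h_ss = 0.03572/0.02078 = 1.71896.
h_ss = 1.71896² = 2.95483 m. (Since h₀ = 6.477 m > h_ss, the level will fall toward this value.)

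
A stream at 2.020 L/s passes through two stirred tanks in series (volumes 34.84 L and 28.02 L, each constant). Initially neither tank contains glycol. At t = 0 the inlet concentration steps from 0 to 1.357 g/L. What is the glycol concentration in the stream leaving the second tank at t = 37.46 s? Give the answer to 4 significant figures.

Time constants: τᵢ = Vᵢ/Q for each well-mixed tank.
τ₁ = 34.84/2.020 = 17.2475 s; τ₂ = 28.02/2.020 = 13.8713 s.
Solving the cascade with C₁(0)=C₂(0)=0 gives C₂(t) = C_in[1 − (τ₁ e^(−t/τ₁) − τ₂ e^(−t/τ₂))/(τ₁ − τ₂)].
At t = 37.46: e^(−t/τ₁) = 0.113960, e^(−t/τ₂) = 0.0671691.
C₂ = 1.357·[1 − (17.2475·0.113960 − 13.8713·0.0671691)/(3.37624)] = 1.357·0.693798 = 0.941484 g/L.

0.9415 g/L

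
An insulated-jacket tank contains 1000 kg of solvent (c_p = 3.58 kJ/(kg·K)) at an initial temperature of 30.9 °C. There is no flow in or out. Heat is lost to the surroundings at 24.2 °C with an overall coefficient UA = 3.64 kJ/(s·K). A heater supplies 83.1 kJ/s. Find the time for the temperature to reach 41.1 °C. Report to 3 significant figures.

984 s

Lumped-capacitance energy balance: M c_p dT/dt = UA(T_amb − T) + Q̇.
τ = M c_p/UA = 983.52 s; T_ss = T_amb + Q̇/UA = 24.2 + 83.1/3.64 = 47.030 °C.
T(t) = T_ss + (T₀ − T_ss)e^(−t/τ); set T = 41.1:
t = −τ ln[(T − T_ss)/(T₀ − T_ss)] = −983.52 · ln(0.36763) = 984.20 s.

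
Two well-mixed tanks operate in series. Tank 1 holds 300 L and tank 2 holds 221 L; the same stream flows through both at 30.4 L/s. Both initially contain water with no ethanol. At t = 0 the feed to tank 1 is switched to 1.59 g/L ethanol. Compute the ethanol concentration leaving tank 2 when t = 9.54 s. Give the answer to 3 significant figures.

0.491 g/L

Each tank obeys Vᵢ dCᵢ/dt = Q(Cᵢ₋₁ − Cᵢ), so τᵢ = Vᵢ/Q.
τ₁ = 300/30.4 = 9.8684 s; τ₂ = 221/30.4 = 7.2697 s.
Tank 1: C₁ = C_in(1 − e^(−t/τ₁)). Tank 2 (τ₁ ≠ τ₂): C₂ = C_in[1 − (τ₁ e^(−t/τ₁) − τ₂ e^(−t/τ₂))/(τ₁ − τ₂)].
At t = 9.54: e^(−t/τ₁) = 0.38033, e^(−t/τ₂) = 0.26920.
C₂ = 1.59·[1 − (9.8684·0.38033 − 7.2697·0.26920)/(2.5987)] = 1.59·0.30880 = 0.49099 g/L.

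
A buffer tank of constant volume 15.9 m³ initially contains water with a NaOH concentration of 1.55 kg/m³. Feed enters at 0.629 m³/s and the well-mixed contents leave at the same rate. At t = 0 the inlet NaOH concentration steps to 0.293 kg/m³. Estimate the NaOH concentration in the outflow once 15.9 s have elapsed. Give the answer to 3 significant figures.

Unsteady species balance (constant V, well mixed): V dC/dt = Q(C_in − C).
Time constant τ = V/Q = 15.9/0.629 = 25.278 s.
This is linear first-order; C(t) = C_in + (C₀ − C_in) e^(−t/τ).
C(15.9) = 0.293 + (1.55 − 0.293)·e^(−15.9/25.278) = 0.293 + (1.2570)·0.53312 = 0.96314 kg/m³.

0.963 kg/m³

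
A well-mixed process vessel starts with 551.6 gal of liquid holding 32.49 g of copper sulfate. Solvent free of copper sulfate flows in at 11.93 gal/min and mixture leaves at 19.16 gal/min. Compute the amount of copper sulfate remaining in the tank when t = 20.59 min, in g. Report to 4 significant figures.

Total volume: dV/dt = Q_in − Q_out = -7.23000 gal/min, so V(t) = 551.6 − 7.23000 t and V(20.59) = 402.734 gal.
No copper sulfate enters, so dm/dt = −Q_out · (m/V).
dm/m = −Q_out dt/(V₀ − 7.23000 t); integrating gives ln(m/m₀) = −(Q_out/(Q_in−Q_out)) ln(V/V₀).
m = m₀ (V₀/V)^(Q_out/(Q_in−Q_out)) = 32.49 × (551.6/402.734)^(-2.65007) = 14.1168 g.

14.12 g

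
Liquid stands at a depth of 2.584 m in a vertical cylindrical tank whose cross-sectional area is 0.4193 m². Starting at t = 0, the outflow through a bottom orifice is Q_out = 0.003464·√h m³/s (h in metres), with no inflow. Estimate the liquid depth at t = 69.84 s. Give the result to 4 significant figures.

A dh/dt = −Q_out = −0.003464 √h.
∫ h^(−1/2) dh = −(0.003464/A) ∫ dt, giving 2√h = 2√h₀ − (0.003464/A) t.
√h = √2.584 − 0.003464·69.84/(2·0.4193) = 1.60748 − 0.288488 = 1.31899.
h = 1.31899² = 1.73975 m.

1.740 m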